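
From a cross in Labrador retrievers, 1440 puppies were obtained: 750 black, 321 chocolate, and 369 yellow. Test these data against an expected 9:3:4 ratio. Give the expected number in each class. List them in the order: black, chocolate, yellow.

810, 270, 360

Total ratio parts = 16. Expected numbers out of 1440:
  black: 1440 × 9/16 = 810
  chocolate: 1440 × 3/16 = 270
  yellow: 1440 × 4/16 = 360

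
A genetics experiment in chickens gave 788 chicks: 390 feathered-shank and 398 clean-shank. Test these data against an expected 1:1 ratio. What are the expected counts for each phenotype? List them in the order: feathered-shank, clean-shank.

394, 394

Under the 1:1 hypothesis (Σ ratio = 2, N = 788):
  feathered-shank: 788 × 1/2 = 394
  clean-shank: 788 × 1/2 = 394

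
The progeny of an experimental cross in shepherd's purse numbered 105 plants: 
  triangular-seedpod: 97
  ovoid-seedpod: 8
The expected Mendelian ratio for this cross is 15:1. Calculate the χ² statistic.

0.336

Total ratio parts = 16. Expected numbers out of 105:
  triangular-seedpod: 105 × 15/16 = 98.4375
  ovoid-seedpod: 105 × 1/16 = 6.5625
χ² = Σ (O − E)² / E
  triangular-seedpod: (97 − 98.4375)² / 98.4375 = 0.0210
  ovoid-seedpod: (8 − 6.5625)² / 6.5625 = 0.3149
χ² = 0.0210 + 0.3149 = 0.3359 ≈ 0.336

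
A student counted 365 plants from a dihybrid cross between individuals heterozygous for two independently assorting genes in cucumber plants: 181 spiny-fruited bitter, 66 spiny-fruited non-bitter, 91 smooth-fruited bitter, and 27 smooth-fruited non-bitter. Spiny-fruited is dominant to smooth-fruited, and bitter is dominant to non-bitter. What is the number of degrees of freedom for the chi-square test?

A dihybrid F₂ with independent assortment and complete dominance at both loci gives a 9:3:3:1 phenotypic ratio.
A goodness-of-fit test with 4 phenotype classes has df = 4 − 1 = 3.

3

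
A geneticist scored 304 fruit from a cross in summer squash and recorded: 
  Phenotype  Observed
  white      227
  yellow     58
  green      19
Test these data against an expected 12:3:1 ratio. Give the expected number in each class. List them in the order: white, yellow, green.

The 12:3:1 ratio has 16 parts, so with N = 304 the expected counts are:
  white: 304 × 12/16 = 228
  yellow: 304 × 3/16 = 57
  green: 304 × 1/16 = 19

228, 57, 19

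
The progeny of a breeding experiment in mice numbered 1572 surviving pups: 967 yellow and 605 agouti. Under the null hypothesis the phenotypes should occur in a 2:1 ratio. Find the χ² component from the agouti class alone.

12.521

The 2:1 ratio has 3 parts, so with N = 1572 the expected counts are:
  yellow: 1572 × 2/3 = 1048
  agouti: 1572 × 1/3 = 524
Contribution of agouti: (605 − 524)² / 524 = 12.5210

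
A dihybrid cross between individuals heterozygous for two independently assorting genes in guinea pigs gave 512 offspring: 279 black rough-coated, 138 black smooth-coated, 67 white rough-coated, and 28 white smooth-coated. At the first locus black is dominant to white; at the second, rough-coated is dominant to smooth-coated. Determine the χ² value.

A dihybrid F₂ with independent assortment and complete dominance at both loci gives a 9:3:3:1 phenotypic ratio.
The 9:3:3:1 ratio has 16 parts, so with N = 512 the expected counts are:
  black rough-coated: 512 × 9/16 = 288
  black smooth-coated: 512 × 3/16 = 96
  white rough-coated: 512 × 3/16 = 96
  white smooth-coated: 512 × 1/16 = 32
χ² = Σ (O − E)² / E
  black rough-coated: (279 − 288)² / 288 = 0.2812
  black smooth-coated: (138 − 96)² / 96 = 18.3750
  white rough-coated: (67 − 96)² / 96 = 8.7604
  white smooth-coated: (28 − 32)² / 32 = 0.5000
χ² = 0.2812 + 18.3750 + 8.7604 + 0.5000 = 27.9166 ≈ 27.917

27.917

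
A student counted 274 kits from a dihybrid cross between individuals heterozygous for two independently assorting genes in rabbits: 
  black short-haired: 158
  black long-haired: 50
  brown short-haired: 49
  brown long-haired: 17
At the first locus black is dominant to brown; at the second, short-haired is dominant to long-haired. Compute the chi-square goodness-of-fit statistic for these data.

0.245

A dihybrid F₂ with independent assortment and complete dominance at both loci gives a 9:3:3:1 phenotypic ratio.
Total ratio parts = 16. Expected numbers out of 274:
  black short-haired: 274 × 9/16 = 154.125
  black long-haired: 274 × 3/16 = 51.375
  brown short-haired: 274 × 3/16 = 51.375
  brown long-haired: 274 × 1/16 = 17.125
χ² = Σ (O − E)² / E
  black short-haired: (158 − 154.125)² / 154.125 = 0.0974
  black long-haired: (50 − 51.375)² / 51.375 = 0.0368
  brown short-haired: (49 − 51.375)² / 51.375 = 0.1098
  brown long-haired: (17 − 17.125)² / 17.125 = 0.0009
χ² = 0.0974 + 0.0368 + 0.1098 + 0.0009 = 0.2449 ≈ 0.245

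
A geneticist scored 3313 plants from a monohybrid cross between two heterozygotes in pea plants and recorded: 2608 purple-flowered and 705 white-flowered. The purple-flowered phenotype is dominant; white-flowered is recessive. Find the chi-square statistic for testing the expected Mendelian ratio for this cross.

24.454

For a monohybrid cross between heterozygotes with complete dominance, the expected phenotypic ratio is 3:1.
Total ratio parts = 4. Expected numbers out of 3313:
  purple-flowered: 3313 × 3/4 = 2484.75
  white-flowered: 3313 × 1/4 = 828.25
χ² = Σ (O − E)² / E
  purple-flowered: (2608 − 2484.75)² / 2484.75 = 6.1135
  white-flowered: (705 − 828.25)² / 828.25 = 18.3406
χ² = 6.1135 + 18.3406 = 24.4541 ≈ 24.454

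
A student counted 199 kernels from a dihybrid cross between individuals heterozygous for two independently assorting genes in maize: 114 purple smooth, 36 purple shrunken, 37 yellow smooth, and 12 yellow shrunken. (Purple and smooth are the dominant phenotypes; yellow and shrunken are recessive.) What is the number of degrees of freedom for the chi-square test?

3

A dihybrid F₂ with independent assortment and complete dominance at both loci gives a 9:3:3:1 phenotypic ratio.
A goodness-of-fit test with 4 phenotype classes has df = 4 − 1 = 3.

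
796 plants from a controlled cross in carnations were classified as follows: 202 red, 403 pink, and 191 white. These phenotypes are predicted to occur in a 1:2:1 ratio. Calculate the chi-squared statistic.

Under the 1:2:1 hypothesis (Σ ratio = 4, N = 796):
  red: 796 × 1/4 = 199
  pink: 796 × 2/4 = 398
  white: 796 × 1/4 = 199
χ² = Σ (O − E)² / E
  red: (202 − 199)² / 199 = 0.0452
  pink: (403 − 398)² / 398 = 0.0628
  white: (191 − 199)² / 199 = 0.3216
χ² = 0.0452 + 0.0628 + 0.3216 = 0.4296 ≈ 0.430

0.430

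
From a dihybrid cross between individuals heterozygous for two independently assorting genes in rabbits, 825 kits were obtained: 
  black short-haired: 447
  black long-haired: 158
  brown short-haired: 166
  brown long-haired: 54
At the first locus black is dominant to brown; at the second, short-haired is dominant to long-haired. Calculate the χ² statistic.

A dihybrid F₂ with independent assortment and complete dominance at both loci gives a 9:3:3:1 phenotypic ratio.
Total ratio parts = 16. Expected numbers out of 825:
  black short-haired: 825 × 9/16 = 464.0625
  black long-haired: 825 × 3/16 = 154.6875
  brown short-haired: 825 × 3/16 = 154.6875
  brown long-haired: 825 × 1/16 = 51.5625
χ² = Σ (O − E)² / E
  black short-haired: (447 − 464.0625)² / 464.0625 = 0.6273
  black long-haired: (158 − 154.6875)² / 154.6875 = 0.0709
  brown short-haired: (166 − 154.6875)² / 154.6875 = 0.8273
  brown long-haired: (54 − 51.5625)² / 51.5625 = 0.1152
χ² = 0.6273 + 0.0709 + 0.8273 + 0.1152 = 1.6407 ≈ 1.641

1.641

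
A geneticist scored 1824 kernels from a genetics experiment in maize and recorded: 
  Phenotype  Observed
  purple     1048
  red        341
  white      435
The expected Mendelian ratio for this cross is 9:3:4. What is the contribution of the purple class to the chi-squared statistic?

Expected counts for N = 1824 under a 9:3:4 ratio (total parts = 16):
  purple: 1824 × 9/16 = 1026
  red: 1824 × 3/16 = 342
  white: 1824 × 4/16 = 456
Contribution of purple: (1048 − 1026)² / 1026 = 0.4717

0.472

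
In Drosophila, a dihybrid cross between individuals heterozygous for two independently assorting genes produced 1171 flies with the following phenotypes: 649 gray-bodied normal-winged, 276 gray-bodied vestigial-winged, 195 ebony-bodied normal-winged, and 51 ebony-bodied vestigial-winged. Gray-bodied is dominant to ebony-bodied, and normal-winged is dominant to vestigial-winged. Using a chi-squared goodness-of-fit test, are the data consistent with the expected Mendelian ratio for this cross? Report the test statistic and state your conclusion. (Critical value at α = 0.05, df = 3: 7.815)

24.124; not consistent

A dihybrid F₂ with independent assortment and complete dominance at both loci gives a 9:3:3:1 phenotypic ratio.
Total ratio parts = 16. Expected numbers out of 1171:
  gray-bodied normal-winged: 1171 × 9/16 = 658.6875
  gray-bodied vestigial-winged: 1171 × 3/16 = 219.5625
  ebony-bodied normal-winged: 1171 × 3/16 = 219.5625
  ebony-bodied vestigial-winged: 1171 × 1/16 = 73.1875
χ² = Σ (O − E)² / E
  gray-bodied normal-winged: (649 − 658.6875)² / 658.6875 = 0.1425
  gray-bodied vestigial-winged: (276 − 219.5625)² / 219.5625 = 14.5070
  ebony-bodied normal-winged: (195 − 219.5625)² / 219.5625 = 2.7478
  ebony-bodied vestigial-winged: (51 − 73.1875)² / 73.1875 = 6.7264
χ² = 0.1425 + 14.5070 + 2.7478 + 6.7264 = 24.1237 ≈ 24.124
Degrees of freedom = 4 − 1 = 3; critical value at α = 0.05 is 7.815.
Since 24.124 > 7.815, we reject the null hypothesis — the data do not fit the 9:3:3:1 ratio.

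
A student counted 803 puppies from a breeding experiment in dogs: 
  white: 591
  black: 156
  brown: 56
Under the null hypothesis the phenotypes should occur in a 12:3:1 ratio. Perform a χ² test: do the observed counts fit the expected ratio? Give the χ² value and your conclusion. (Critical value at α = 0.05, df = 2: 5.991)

1.080; consistent

The 12:3:1 ratio has 16 parts, so with N = 803 the expected counts are:
  white: 803 × 12/16 = 602.25
  black: 803 × 3/16 = 150.5625
  brown: 803 × 1/16 = 50.1875
χ² = Σ (O − E)² / E
  white: (591 − 602.25)² / 602.25 = 0.2101
  black: (156 − 150.5625)² / 150.5625 = 0.1964
  brown: (56 − 50.1875)² / 50.1875 = 0.6732
χ² = 0.2101 + 0.1964 + 0.6732 = 1.0797 ≈ 1.080
Degrees of freedom = 3 − 1 = 2; critical value at α = 0.05 is 5.991.
Since 1.080 < 5.991, we fail to reject the null hypothesis — the data are consistent with the 12:3:1 ratio.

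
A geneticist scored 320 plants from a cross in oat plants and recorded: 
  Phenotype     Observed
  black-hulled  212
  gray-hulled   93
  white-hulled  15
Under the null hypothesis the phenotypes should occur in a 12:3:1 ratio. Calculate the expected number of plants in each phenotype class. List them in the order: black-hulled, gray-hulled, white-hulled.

240, 60, 20

Total ratio parts = 16. Expected numbers out of 320:
  black-hulled: 320 × 12/16 = 240
  gray-hulled: 320 × 3/16 = 60
  white-hulled: 320 × 1/16 = 20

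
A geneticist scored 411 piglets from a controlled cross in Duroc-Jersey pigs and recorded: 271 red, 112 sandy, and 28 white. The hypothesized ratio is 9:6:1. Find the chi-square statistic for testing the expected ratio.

Under the 9:6:1 hypothesis (Σ ratio = 16, N = 411):
  red: 411 × 9/16 = 231.1875
  sandy: 411 × 6/16 = 154.125
  white: 411 × 1/16 = 25.6875
χ² = Σ (O − E)² / E
  red: (271 − 231.1875)² / 231.1875 = 6.8561
  sandy: (112 − 154.125)² / 154.125 = 11.5135
  white: (28 − 25.6875)² / 25.6875 = 0.2082
χ² = 6.8561 + 11.5135 + 0.2082 = 18.5778 ≈ 18.578

18.578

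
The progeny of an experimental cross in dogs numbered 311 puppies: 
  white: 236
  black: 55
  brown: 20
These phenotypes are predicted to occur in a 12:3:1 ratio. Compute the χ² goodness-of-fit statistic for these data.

0.237

Expected counts for N = 311 under a 12:3:1 ratio (total parts = 16):
  white: 311 × 12/16 = 233.25
  black: 311 × 3/16 = 58.3125
  brown: 311 × 1/16 = 19.4375
χ² = Σ (O − E)² / E
  white: (236 − 233.25)² / 233.25 = 0.0324
  black: (55 − 58.3125)² / 58.3125 = 0.1882
  brown: (20 − 19.4375)² / 19.4375 = 0.0163
χ² = 0.0324 + 0.1882 + 0.0163 = 0.2369 ≈ 0.237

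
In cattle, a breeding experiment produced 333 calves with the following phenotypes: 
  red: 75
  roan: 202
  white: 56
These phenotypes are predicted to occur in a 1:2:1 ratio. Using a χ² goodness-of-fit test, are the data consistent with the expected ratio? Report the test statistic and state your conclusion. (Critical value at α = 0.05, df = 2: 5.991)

17.306; not consistent

Expected counts for N = 333 under a 1:2:1 ratio (total parts = 4):
  red: 333 × 1/4 = 83.25
  roan: 333 × 2/4 = 166.5
  white: 333 × 1/4 = 83.25
χ² = Σ (O − E)² / E
  red: (75 − 83.25)² / 83.25 = 0.8176
  roan: (202 − 166.5)² / 166.5 = 7.5691
  white: (56 − 83.25)² / 83.25 = 8.9197
χ² = 0.8176 + 7.5691 + 8.9197 = 17.3064 ≈ 17.306
Degrees of freedom = 3 − 1 = 2; critical value at α = 0.05 is 5.991.
Since 17.306 > 5.991, we reject the null hypothesis — the data do not fit the 1:2:1 ratio.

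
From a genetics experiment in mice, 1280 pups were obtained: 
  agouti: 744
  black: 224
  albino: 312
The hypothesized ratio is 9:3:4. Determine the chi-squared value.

Expected counts for N = 1280 under a 9:3:4 ratio (total parts = 16):
  agouti: 1280 × 9/16 = 720
  black: 1280 × 3/16 = 240
  albino: 1280 × 4/16 = 320
χ² = Σ (O − E)² / E
  agouti: (744 − 720)² / 720 = 0.8000
  black: (224 − 240)² / 240 = 1.0667
  albino: (312 − 320)² / 320 = 0.2000
χ² = 0.8000 + 1.0667 + 0.2000 = 2.0667 ≈ 2.067

2.067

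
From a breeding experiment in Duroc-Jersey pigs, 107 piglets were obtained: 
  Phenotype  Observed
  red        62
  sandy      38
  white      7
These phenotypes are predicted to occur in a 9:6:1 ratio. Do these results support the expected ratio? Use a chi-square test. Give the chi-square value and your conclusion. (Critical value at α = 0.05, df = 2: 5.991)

Under the 9:6:1 hypothesis (Σ ratio = 16, N = 107):
  red: 107 × 9/16 = 60.1875
  sandy: 107 × 6/16 = 40.125
  white: 107 × 1/16 = 6.6875
χ² = Σ (O − E)² / E
  red: (62 − 60.1875)² / 60.1875 = 0.0546
  sandy: (38 − 40.125)² / 40.125 = 0.1125
  white: (7 − 6.6875)² / 6.6875 = 0.0146
χ² = 0.0546 + 0.1125 + 0.0146 = 0.1817 ≈ 0.182
Degrees of freedom = 3 − 1 = 2; critical value at α = 0.05 is 5.991.
Since 0.182 < 5.991, we fail to reject the null hypothesis — the data are consistent with the 9:6:1 ratio.

0.182; consistent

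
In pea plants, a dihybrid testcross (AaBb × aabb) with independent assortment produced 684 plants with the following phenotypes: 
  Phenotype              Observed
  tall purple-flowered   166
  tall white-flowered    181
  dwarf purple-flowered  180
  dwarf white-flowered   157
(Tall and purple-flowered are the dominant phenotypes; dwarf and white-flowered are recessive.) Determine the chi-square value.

2.351

A dihybrid testcross with independent assortment gives a 1:1:1:1 ratio.
The 1:1:1:1 ratio has 4 parts, so with N = 684 the expected counts are:
  tall purple-flowered: 684 × 1/4 = 171
  tall white-flowered: 684 × 1/4 = 171
  dwarf purple-flowered: 684 × 1/4 = 171
  dwarf white-flowered: 684 × 1/4 = 171
χ² = Σ (O − E)² / E
  tall purple-flowered: (166 − 171)² / 171 = 0.1462
  tall white-flowered: (181 − 171)² / 171 = 0.5848
  dwarf purple-flowered: (180 − 171)² / 171 = 0.4737
  dwarf white-flowered: (157 − 171)² / 171 = 1.1462
χ² = 0.1462 + 0.5848 + 0.4737 + 1.1462 = 2.3509 ≈ 2.351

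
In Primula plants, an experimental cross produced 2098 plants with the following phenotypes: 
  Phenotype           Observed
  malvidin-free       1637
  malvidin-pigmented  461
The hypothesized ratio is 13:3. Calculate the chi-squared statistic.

14.308

The 13:3 ratio has 16 parts, so with N = 2098 the expected counts are:
  malvidin-free: 2098 × 13/16 = 1704.625
  malvidin-pigmented: 2098 × 3/16 = 393.375
χ² = Σ (O − E)² / E
  malvidin-free: (1637 − 1704.625)² / 1704.625 = 2.6828
  malvidin-pigmented: (461 − 393.375)² / 393.375 = 11.6254
χ² = 2.6828 + 11.6254 = 14.3082 ≈ 14.308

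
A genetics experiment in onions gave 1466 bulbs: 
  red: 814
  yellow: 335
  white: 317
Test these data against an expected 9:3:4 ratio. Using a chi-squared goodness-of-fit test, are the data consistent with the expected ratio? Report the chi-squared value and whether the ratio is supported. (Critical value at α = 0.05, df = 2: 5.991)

19.974; not consistent

Under the 9:3:4 hypothesis (Σ ratio = 16, N = 1466):
  red: 1466 × 9/16 = 824.625
  yellow: 1466 × 3/16 = 274.875
  white: 1466 × 4/16 = 366.5
χ² = Σ (O − E)² / E
  red: (814 − 824.625)² / 824.625 = 0.1369
  yellow: (335 − 274.875)² / 274.875 = 13.1515
  white: (317 − 366.5)² / 366.5 = 6.6855
χ² = 0.1369 + 13.1515 + 6.6855 = 19.9739 ≈ 19.974
Degrees of freedom = 3 − 1 = 2; critical value at α = 0.05 is 5.991.
Since 19.974 > 5.991, we reject the null hypothesis — the data do not fit the 9:3:4 ratio.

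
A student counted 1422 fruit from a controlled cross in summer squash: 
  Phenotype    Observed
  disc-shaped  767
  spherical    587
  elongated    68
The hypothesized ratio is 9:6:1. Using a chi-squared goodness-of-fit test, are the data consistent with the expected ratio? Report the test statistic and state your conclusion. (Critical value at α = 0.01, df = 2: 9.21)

Under the 9:6:1 hypothesis (Σ ratio = 16, N = 1422):
  disc-shaped: 1422 × 9/16 = 799.875
  spherical: 1422 × 6/16 = 533.25
  elongated: 1422 × 1/16 = 88.875
χ² = Σ (O − E)² / E
  disc-shaped: (767 − 799.875)² / 799.875 = 1.3512
  spherical: (587 − 533.25)² / 533.25 = 5.4178
  elongated: (68 − 88.875)² / 88.875 = 4.9031
χ² = 1.3512 + 5.4178 + 4.9031 = 11.6721 ≈ 11.672
Degrees of freedom = 3 − 1 = 2; critical value at α = 0.01 is 9.21.
Since 11.672 > 9.21, we reject the null hypothesis — the data do not fit the 9:6:1 ratio.

11.672; not consistent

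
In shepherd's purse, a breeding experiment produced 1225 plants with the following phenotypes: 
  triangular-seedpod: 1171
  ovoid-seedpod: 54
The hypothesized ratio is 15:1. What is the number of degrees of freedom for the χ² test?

A goodness-of-fit test with 2 phenotype classes has df = 2 − 1 = 1.

1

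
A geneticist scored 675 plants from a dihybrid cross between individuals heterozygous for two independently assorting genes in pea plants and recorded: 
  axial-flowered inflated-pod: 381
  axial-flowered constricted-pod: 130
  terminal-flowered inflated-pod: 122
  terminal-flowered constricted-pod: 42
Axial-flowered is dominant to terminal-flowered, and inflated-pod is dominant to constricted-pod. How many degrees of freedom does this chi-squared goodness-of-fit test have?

3

A dihybrid F₂ with independent assortment and complete dominance at both loci gives a 9:3:3:1 phenotypic ratio.
A goodness-of-fit test with 4 phenotype classes has df = 4 − 1 = 3.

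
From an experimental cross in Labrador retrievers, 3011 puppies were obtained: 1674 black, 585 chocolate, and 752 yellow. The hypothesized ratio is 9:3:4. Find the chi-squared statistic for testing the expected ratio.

The 9:3:4 ratio has 16 parts, so with N = 3011 the expected counts are:
  black: 3011 × 9/16 = 1693.6875
  chocolate: 3011 × 3/16 = 564.5625
  yellow: 3011 × 4/16 = 752.75
χ² = Σ (O − E)² / E
  black: (1674 − 1693.6875)² / 1693.6875 = 0.2288
  chocolate: (585 − 564.5625)² / 564.5625 = 0.7398
  yellow: (752 − 752.75)² / 752.75 = 0.0007
χ² = 0.2288 + 0.7398 + 0.0007 = 0.9693 ≈ 0.969

0.969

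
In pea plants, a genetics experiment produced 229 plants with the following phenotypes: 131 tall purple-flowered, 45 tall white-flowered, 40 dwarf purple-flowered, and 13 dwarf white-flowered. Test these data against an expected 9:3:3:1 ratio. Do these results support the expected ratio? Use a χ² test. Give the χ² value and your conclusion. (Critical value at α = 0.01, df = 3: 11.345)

Under the 9:3:3:1 hypothesis (Σ ratio = 16, N = 229):
  tall purple-flowered: 229 × 9/16 = 128.8125
  tall white-flowered: 229 × 3/16 = 42.9375
  dwarf purple-flowered: 229 × 3/16 = 42.9375
  dwarf white-flowered: 229 × 1/16 = 14.3125
χ² = Σ (O − E)² / E
  tall purple-flowered: (131 − 128.8125)² / 128.8125 = 0.0371
  tall white-flowered: (45 − 42.9375)² / 42.9375 = 0.0991
  dwarf purple-flowered: (40 − 42.9375)² / 42.9375 = 0.2010
  dwarf white-flowered: (13 − 14.3125)² / 14.3125 = 0.1204
χ² = 0.0371 + 0.0991 + 0.2010 + 0.1204 = 0.4576 ≈ 0.458
Degrees of freedom = 4 − 1 = 3; critical value at α = 0.01 is 11.345.
Since 0.458 < 11.345, we fail to reject the null hypothesis — the data are consistent with the 9:3:3:1 ratio.

0.458; consistent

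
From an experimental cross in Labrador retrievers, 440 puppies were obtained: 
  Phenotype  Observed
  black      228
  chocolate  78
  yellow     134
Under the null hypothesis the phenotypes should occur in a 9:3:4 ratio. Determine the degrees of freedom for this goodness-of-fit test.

A goodness-of-fit test with 3 phenotype classes has df = 3 − 1 = 2.

2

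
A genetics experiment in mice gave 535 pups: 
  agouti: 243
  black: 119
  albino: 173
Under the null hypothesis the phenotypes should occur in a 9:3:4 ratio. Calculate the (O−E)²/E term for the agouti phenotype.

11.154

The 9:3:4 ratio has 16 parts, so with N = 535 the expected counts are:
  agouti: 535 × 9/16 = 300.9375
  black: 535 × 3/16 = 100.3125
  albino: 535 × 4/16 = 133.75
Contribution of agouti: (243 − 300.9375)² / 300.9375 = 11.1543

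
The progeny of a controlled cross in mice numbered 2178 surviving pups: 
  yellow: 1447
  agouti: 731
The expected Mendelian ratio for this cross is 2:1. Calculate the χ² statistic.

Expected counts for N = 2178 under a 2:1 ratio (total parts = 3):
  yellow: 2178 × 2/3 = 1452
  agouti: 2178 × 1/3 = 726
χ² = Σ (O − E)² / E
  yellow: (1447 − 1452)² / 1452 = 0.0172
  agouti: (731 − 726)² / 726 = 0.0344
χ² = 0.0172 + 0.0344 = 0.0516 ≈ 0.052

0.052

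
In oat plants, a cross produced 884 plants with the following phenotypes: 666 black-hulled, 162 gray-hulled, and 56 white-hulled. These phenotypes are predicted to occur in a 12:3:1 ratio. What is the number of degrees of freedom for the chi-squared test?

2

A goodness-of-fit test with 3 phenotype classes has df = 3 − 1 = 2.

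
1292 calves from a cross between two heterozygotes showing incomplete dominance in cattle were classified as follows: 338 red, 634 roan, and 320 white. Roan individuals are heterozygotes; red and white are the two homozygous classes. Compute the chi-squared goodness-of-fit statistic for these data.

With incomplete dominance, a heterozygote × heterozygote cross gives a 1:2:1 phenotypic ratio.
Under the 1:2:1 hypothesis (Σ ratio = 4, N = 1292):
  red: 1292 × 1/4 = 323
  roan: 1292 × 2/4 = 646
  white: 1292 × 1/4 = 323
χ² = Σ (O − E)² / E
  red: (338 − 323)² / 323 = 0.6966
  roan: (634 − 646)² / 646 = 0.2229
  white: (320 − 323)² / 323 = 0.0279
χ² = 0.6966 + 0.2229 + 0.0279 = 0.9474 ≈ 0.947

0.947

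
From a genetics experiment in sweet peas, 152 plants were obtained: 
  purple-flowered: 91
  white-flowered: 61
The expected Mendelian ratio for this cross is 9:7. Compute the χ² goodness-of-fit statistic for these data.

The 9:7 ratio has 16 parts, so with N = 152 the expected counts are:
  purple-flowered: 152 × 9/16 = 85.5
  white-flowered: 152 × 7/16 = 66.5
χ² = Σ (O − E)² / E
  purple-flowered: (91 − 85.5)² / 85.5 = 0.3538
  white-flowered: (61 − 66.5)² / 66.5 = 0.4549
χ² = 0.3538 + 0.4549 = 0.8087 ≈ 0.809

0.809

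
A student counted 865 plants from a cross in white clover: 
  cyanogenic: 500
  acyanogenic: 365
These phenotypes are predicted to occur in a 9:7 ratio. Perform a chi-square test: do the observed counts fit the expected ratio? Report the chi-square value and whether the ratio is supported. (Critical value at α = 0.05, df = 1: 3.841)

Total ratio parts = 16. Expected numbers out of 865:
  cyanogenic: 865 × 9/16 = 486.5625
  acyanogenic: 865 × 7/16 = 378.4375
χ² = Σ (O − E)² / E
  cyanogenic: (500 − 486.5625)² / 486.5625 = 0.3711
  acyanogenic: (365 − 378.4375)² / 378.4375 = 0.4771
χ² = 0.3711 + 0.4771 = 0.8482 ≈ 0.848
Degrees of freedom = 2 − 1 = 1; critical value at α = 0.05 is 3.841.
Since 0.848 < 3.841, we fail to reject the null hypothesis — the data are consistent with the 9:7 ratio.

0.848; consistent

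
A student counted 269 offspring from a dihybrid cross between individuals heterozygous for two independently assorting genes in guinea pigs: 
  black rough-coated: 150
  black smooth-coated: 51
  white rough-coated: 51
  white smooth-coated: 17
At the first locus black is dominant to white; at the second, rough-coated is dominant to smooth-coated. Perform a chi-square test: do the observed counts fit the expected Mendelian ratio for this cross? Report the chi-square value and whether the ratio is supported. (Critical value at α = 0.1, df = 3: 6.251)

A dihybrid F₂ with independent assortment and complete dominance at both loci gives a 9:3:3:1 phenotypic ratio.
Expected counts for N = 269 under a 9:3:3:1 ratio (total parts = 16):
  black rough-coated: 269 × 9/16 = 151.3125
  black smooth-coated: 269 × 3/16 = 50.4375
  white rough-coated: 269 × 3/16 = 50.4375
  white smooth-coated: 269 × 1/16 = 16.8125
χ² = Σ (O − E)² / E
  black rough-coated: (150 − 151.3125)² / 151.3125 = 0.0114
  black smooth-coated: (51 − 50.4375)² / 50.4375 = 0.0063
  white rough-coated: (51 − 50.4375)² / 50.4375 = 0.0063
  white smooth-coated: (17 − 16.8125)² / 16.8125 = 0.0021
χ² = 0.0114 + 0.0063 + 0.0063 + 0.0021 = 0.0261 ≈ 0.026
Degrees of freedom = 4 − 1 = 3; critical value at α = 0.1 is 6.251.
Since 0.026 < 6.251, we fail to reject the null hypothesis — the data are consistent with the 9:3:3:1 ratio.

0.026; consistent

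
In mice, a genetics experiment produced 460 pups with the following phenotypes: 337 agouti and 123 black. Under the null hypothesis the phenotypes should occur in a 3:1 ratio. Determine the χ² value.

Total ratio parts = 4. Expected numbers out of 460:
  agouti: 460 × 3/4 = 345
  black: 460 × 1/4 = 115
χ² = Σ (O − E)² / E
  agouti: (337 − 345)² / 345 = 0.1855
  black: (123 − 115)² / 115 = 0.5565
χ² = 0.1855 + 0.5565 = 0.742

0.742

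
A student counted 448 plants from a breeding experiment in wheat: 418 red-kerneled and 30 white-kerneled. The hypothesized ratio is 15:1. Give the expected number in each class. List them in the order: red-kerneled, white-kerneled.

420, 28

The 15:1 ratio has 16 parts, so with N = 448 the expected counts are:
  red-kerneled: 448 × 15/16 = 420
  white-kerneled: 448 × 1/16 = 28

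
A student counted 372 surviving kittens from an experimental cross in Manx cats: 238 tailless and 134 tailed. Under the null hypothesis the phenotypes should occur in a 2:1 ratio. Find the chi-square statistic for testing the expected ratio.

1.210

Total ratio parts = 3. Expected numbers out of 372:
  tailless: 372 × 2/3 = 248
  tailed: 372 × 1/3 = 124
χ² = Σ (O − E)² / E
  tailless: (238 − 248)² / 248 = 0.4032
  tailed: (134 − 124)² / 124 = 0.8065
χ² = 0.4032 + 0.8065 = 1.2097 ≈ 1.210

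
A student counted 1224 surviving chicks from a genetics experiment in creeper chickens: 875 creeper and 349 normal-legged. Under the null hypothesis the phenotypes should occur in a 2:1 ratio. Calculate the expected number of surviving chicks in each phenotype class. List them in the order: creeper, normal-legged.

Total ratio parts = 3. Expected numbers out of 1224:
  creeper: 1224 × 2/3 = 816
  normal-legged: 1224 × 1/3 = 408

816, 408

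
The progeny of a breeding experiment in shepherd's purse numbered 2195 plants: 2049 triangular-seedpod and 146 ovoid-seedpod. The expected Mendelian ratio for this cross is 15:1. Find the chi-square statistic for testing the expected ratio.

The 15:1 ratio has 16 parts, so with N = 2195 the expected counts are:
  triangular-seedpod: 2195 × 15/16 = 2057.8125
  ovoid-seedpod: 2195 × 1/16 = 137.1875
χ² = Σ (O − E)² / E
  triangular-seedpod: (2049 − 2057.8125)² / 2057.8125 = 0.0377
  ovoid-seedpod: (146 − 137.1875)² / 137.1875 = 0.5661
χ² = 0.0377 + 0.5661 = 0.6038 ≈ 0.604

0.604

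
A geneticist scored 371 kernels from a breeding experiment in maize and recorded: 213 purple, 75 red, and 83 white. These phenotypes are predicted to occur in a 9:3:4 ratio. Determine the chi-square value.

1.539

The 9:3:4 ratio has 16 parts, so with N = 371 the expected counts are:
  purple: 371 × 9/16 = 208.6875
  red: 371 × 3/16 = 69.5625
  white: 371 × 4/16 = 92.75
χ² = Σ (O − E)² / E
  purple: (213 − 208.6875)² / 208.6875 = 0.0891
  red: (75 − 69.5625)² / 69.5625 = 0.4250
  white: (83 − 92.75)² / 92.75 = 1.0249
χ² = 0.0891 + 0.4250 + 1.0249 = 1.539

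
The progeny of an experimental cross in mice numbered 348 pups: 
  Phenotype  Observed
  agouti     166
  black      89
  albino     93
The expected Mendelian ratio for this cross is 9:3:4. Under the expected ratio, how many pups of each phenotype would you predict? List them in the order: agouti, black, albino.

Expected counts for N = 348 under a 9:3:4 ratio (total parts = 16):
  agouti: 348 × 9/16 = 195.75
  black: 348 × 3/16 = 65.25
  albino: 348 × 4/16 = 87

195.75, 65.25, 87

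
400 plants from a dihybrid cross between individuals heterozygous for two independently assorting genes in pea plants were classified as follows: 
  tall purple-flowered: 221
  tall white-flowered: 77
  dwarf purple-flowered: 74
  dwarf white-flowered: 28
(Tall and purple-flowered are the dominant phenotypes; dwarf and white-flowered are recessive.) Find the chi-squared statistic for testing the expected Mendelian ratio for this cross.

A dihybrid F₂ with independent assortment and complete dominance at both loci gives a 9:3:3:1 phenotypic ratio.
Expected counts for N = 400 under a 9:3:3:1 ratio (total parts = 16):
  tall purple-flowered: 400 × 9/16 = 225
  tall white-flowered: 400 × 3/16 = 75
  dwarf purple-flowered: 400 × 3/16 = 75
  dwarf white-flowered: 400 × 1/16 = 25
χ² = Σ (O − E)² / E
  tall purple-flowered: (221 − 225)² / 225 = 0.0711
  tall white-flowered: (77 − 75)² / 75 = 0.0533
  dwarf purple-flowered: (74 − 75)² / 75 = 0.0133
  dwarf white-flowered: (28 − 25)² / 25 = 0.3600
χ² = 0.0711 + 0.0533 + 0.0133 + 0.3600 = 0.4977 ≈ 0.498

0.498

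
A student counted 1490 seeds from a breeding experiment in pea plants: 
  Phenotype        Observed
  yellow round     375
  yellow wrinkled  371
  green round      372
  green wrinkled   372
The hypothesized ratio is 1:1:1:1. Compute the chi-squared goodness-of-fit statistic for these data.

Under the 1:1:1:1 hypothesis (Σ ratio = 4, N = 1490):
  yellow round: 1490 × 1/4 = 372.5
  yellow wrinkled: 1490 × 1/4 = 372.5
  green round: 1490 × 1/4 = 372.5
  green wrinkled: 1490 × 1/4 = 372.5
χ² = Σ (O − E)² / E
  yellow round: (375 − 372.5)² / 372.5 = 0.0168
  yellow wrinkled: (371 − 372.5)² / 372.5 = 0.0060
  green round: (372 − 372.5)² / 372.5 = 0.0007
  green wrinkled: (372 − 372.5)² / 372.5 = 0.0007
χ² = 0.0168 + 0.0060 + 0.0007 + 0.0007 = 0.0242 ≈ 0.024

0.024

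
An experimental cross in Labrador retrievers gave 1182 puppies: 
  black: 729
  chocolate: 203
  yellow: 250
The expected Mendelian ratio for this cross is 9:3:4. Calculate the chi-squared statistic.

14.756

Expected counts for N = 1182 under a 9:3:4 ratio (total parts = 16):
  black: 1182 × 9/16 = 664.875
  chocolate: 1182 × 3/16 = 221.625
  yellow: 1182 × 4/16 = 295.5
χ² = Σ (O − E)² / E
  black: (729 − 664.875)² / 664.875 = 6.1846
  chocolate: (203 − 221.625)² / 221.625 = 1.5652
  yellow: (250 − 295.5)² / 295.5 = 7.0059
χ² = 6.1846 + 1.5652 + 7.0059 = 14.7557 ≈ 14.756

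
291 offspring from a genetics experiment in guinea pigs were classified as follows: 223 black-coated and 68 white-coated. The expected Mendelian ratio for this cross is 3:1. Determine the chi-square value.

The 3:1 ratio has 4 parts, so with N = 291 the expected counts are:
  black-coated: 291 × 3/4 = 218.25
  white-coated: 291 × 1/4 = 72.75
χ² = Σ (O − E)² / E
  black-coated: (223 − 218.25)² / 218.25 = 0.1034
  white-coated: (68 − 72.75)² / 72.75 = 0.3101
χ² = 0.1034 + 0.3101 = 0.4135 ≈ 0.414

0.414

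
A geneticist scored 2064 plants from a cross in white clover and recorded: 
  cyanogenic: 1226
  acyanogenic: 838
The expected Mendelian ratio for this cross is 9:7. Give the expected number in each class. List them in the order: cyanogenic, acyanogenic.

1161, 903

Expected counts for N = 2064 under a 9:7 ratio (total parts = 16):
  cyanogenic: 2064 × 9/16 = 1161
  acyanogenic: 2064 × 7/16 = 903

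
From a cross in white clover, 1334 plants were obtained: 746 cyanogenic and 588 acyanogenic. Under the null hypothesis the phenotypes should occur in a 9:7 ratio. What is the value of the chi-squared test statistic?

Total ratio parts = 16. Expected numbers out of 1334:
  cyanogenic: 1334 × 9/16 = 750.375
  acyanogenic: 1334 × 7/16 = 583.625
χ² = Σ (O − E)² / E
  cyanogenic: (746 − 750.375)² / 750.375 = 0.0255
  acyanogenic: (588 − 583.625)² / 583.625 = 0.0328
χ² = 0.0255 + 0.0328 = 0.0583 ≈ 0.058

0.058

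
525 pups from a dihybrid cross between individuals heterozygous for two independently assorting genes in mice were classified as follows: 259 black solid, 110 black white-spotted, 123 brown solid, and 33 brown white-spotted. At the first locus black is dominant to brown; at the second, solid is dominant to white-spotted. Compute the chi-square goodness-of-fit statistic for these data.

11.953

A dihybrid F₂ with independent assortment and complete dominance at both loci gives a 9:3:3:1 phenotypic ratio.
Expected counts for N = 525 under a 9:3:3:1 ratio (total parts = 16):
  black solid: 525 × 9/16 = 295.3125
  black white-spotted: 525 × 3/16 = 98.4375
  brown solid: 525 × 3/16 = 98.4375
  brown white-spotted: 525 × 1/16 = 32.8125
χ² = Σ (O − E)² / E
  black solid: (259 − 295.3125)² / 295.3125 = 4.4651
  black white-spotted: (110 − 98.4375)² / 98.4375 = 1.3581
  brown solid: (123 − 98.4375)² / 98.4375 = 6.1289
  brown white-spotted: (33 − 32.8125)² / 32.8125 = 0.0011
χ² = 4.4651 + 1.3581 + 6.1289 + 0.0011 = 11.9532 ≈ 11.953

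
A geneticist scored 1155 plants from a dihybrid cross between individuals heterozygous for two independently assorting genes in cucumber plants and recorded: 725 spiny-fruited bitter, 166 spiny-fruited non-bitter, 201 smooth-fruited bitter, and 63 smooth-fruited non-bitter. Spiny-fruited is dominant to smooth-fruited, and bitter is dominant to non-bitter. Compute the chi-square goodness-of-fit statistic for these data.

22.823

A dihybrid F₂ with independent assortment and complete dominance at both loci gives a 9:3:3:1 phenotypic ratio.
Expected counts for N = 1155 under a 9:3:3:1 ratio (total parts = 16):
  spiny-fruited bitter: 1155 × 9/16 = 649.6875
  spiny-fruited non-bitter: 1155 × 3/16 = 216.5625
  smooth-fruited bitter: 1155 × 3/16 = 216.5625
  smooth-fruited non-bitter: 1155 × 1/16 = 72.1875
χ² = Σ (O − E)² / E
  spiny-fruited bitter: (725 − 649.6875)² / 649.6875 = 8.7303
  spiny-fruited non-bitter: (166 − 216.5625)² / 216.5625 = 11.8052
  smooth-fruited bitter: (201 − 216.5625)² / 216.5625 = 1.1183
  smooth-fruited non-bitter: (63 − 72.1875)² / 72.1875 = 1.1693
χ² = 8.7303 + 11.8052 + 1.1183 + 1.1693 = 22.8231 ≈ 22.823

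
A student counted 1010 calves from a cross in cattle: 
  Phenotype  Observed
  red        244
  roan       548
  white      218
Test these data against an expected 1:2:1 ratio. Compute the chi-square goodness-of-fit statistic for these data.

Total ratio parts = 4. Expected numbers out of 1010:
  red: 1010 × 1/4 = 252.5
  roan: 1010 × 2/4 = 505
  white: 1010 × 1/4 = 252.5
χ² = Σ (O − E)² / E
  red: (244 − 252.5)² / 252.5 = 0.2861
  roan: (548 − 505)² / 505 = 3.6614
  white: (218 − 252.5)² / 252.5 = 4.7139
χ² = 0.2861 + 3.6614 + 4.7139 = 8.6614 ≈ 8.661

8.661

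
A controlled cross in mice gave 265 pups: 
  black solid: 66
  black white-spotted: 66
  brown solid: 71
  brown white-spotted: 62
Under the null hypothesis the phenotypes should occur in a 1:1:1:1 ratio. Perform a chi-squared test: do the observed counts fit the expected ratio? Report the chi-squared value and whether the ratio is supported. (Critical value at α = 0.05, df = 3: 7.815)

The 1:1:1:1 ratio has 4 parts, so with N = 265 the expected counts are:
  black solid: 265 × 1/4 = 66.25
  black white-spotted: 265 × 1/4 = 66.25
  brown solid: 265 × 1/4 = 66.25
  brown white-spotted: 265 × 1/4 = 66.25
χ² = Σ (O − E)² / E
  black solid: (66 − 66.25)² / 66.25 = 0.0009
  black white-spotted: (66 − 66.25)² / 66.25 = 0.0009
  brown solid: (71 − 66.25)² / 66.25 = 0.3406
  brown white-spotted: (62 − 66.25)² / 66.25 = 0.2726
χ² = 0.0009 + 0.0009 + 0.3406 + 0.2726 = 0.615
Degrees of freedom = 4 − 1 = 3; critical value at α = 0.05 is 7.815.
Since 0.615 < 7.815, we fail to reject the null hypothesis — the data are consistent with the 1:1:1:1 ratio.

0.615; consistent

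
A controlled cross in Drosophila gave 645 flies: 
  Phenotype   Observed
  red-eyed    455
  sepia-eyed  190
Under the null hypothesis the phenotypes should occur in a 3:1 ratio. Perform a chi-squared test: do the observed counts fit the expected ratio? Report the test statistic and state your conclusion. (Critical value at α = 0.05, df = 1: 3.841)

The 3:1 ratio has 4 parts, so with N = 645 the expected counts are:
  red-eyed: 645 × 3/4 = 483.75
  sepia-eyed: 645 × 1/4 = 161.25
χ² = Σ (O − E)² / E
  red-eyed: (455 − 483.75)² / 483.75 = 1.7087
  sepia-eyed: (190 − 161.25)² / 161.25 = 5.1260
χ² = 1.7087 + 5.1260 = 6.8347 ≈ 6.835
Degrees of freedom = 2 − 1 = 1; critical value at α = 0.05 is 3.841.
Since 6.835 > 3.841, we reject the null hypothesis — the data do not fit the 3:1 ratio.

6.835; not consistent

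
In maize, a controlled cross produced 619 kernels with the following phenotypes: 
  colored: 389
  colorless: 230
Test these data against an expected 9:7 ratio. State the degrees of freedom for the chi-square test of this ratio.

A goodness-of-fit test with 2 phenotype classes has df = 2 − 1 = 1.

1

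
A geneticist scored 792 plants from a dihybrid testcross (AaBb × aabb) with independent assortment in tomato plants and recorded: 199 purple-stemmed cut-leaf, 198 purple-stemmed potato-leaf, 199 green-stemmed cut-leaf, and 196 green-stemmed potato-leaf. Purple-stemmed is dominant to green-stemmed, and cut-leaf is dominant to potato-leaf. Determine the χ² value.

0.030

A dihybrid testcross with independent assortment gives a 1:1:1:1 ratio.
Expected counts for N = 792 under a 1:1:1:1 ratio (total parts = 4):
  purple-stemmed cut-leaf: 792 × 1/4 = 198
  purple-stemmed potato-leaf: 792 × 1/4 = 198
  green-stemmed cut-leaf: 792 × 1/4 = 198
  green-stemmed potato-leaf: 792 × 1/4 = 198
χ² = Σ (O − E)² / E
  purple-stemmed cut-leaf: (199 − 198)² / 198 = 0.0051
  purple-stemmed potato-leaf: (198 − 198)² / 198 = 0.0000
  green-stemmed cut-leaf: (199 − 198)² / 198 = 0.0051
  green-stemmed potato-leaf: (196 − 198)² / 198 = 0.0202
χ² = 0.0051 + 0.0000 + 0.0051 + 0.0202 = 0.0304 ≈ 0.030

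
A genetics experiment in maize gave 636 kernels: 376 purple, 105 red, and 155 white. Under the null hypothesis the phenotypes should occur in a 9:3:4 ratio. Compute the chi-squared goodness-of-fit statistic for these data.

Total ratio parts = 16. Expected numbers out of 636:
  purple: 636 × 9/16 = 357.75
  red: 636 × 3/16 = 119.25
  white: 636 × 4/16 = 159
χ² = Σ (O − E)² / E
  purple: (376 − 357.75)² / 357.75 = 0.9310
  red: (105 − 119.25)² / 119.25 = 1.7028
  white: (155 − 159)² / 159 = 0.1006
χ² = 0.9310 + 1.7028 + 0.1006 = 2.7344 ≈ 2.734

2.734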